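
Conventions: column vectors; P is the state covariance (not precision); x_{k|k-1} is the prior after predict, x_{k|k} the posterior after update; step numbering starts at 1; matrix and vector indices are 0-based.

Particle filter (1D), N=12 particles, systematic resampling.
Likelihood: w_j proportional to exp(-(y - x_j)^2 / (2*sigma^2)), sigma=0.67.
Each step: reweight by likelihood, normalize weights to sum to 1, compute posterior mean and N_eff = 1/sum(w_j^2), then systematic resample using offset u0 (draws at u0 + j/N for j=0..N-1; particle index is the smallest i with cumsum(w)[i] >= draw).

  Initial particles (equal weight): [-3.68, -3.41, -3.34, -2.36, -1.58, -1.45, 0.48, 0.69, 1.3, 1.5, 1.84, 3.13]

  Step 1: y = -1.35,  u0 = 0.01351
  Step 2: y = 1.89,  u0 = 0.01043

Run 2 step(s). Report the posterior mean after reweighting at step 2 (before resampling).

step 1: w=[0.0010, 0.0038, 0.0053, 0.1390, 0.4081, 0.4280, 0.0104, 0.0042, 0.0002, 0.0001, 0.0000, 0.0000]  mean=-1.6196  Neff=2.7084  idx=[3, 3, 4, 4, 4, 4, 4, 5, 5, 5, 5, 5]
step 2: w=[0.0001, 0.0001, 0.0543, 0.0543, 0.0543, 0.0543, 0.0543, 0.1456, 0.1456, 0.1456, 0.1456, 0.1456]  mean=-1.4854  Neff=8.2769  idx=[2, 3, 5, 6, 7, 8, 8, 9, 9, 10, 10, 11]

post_mean = -1.4854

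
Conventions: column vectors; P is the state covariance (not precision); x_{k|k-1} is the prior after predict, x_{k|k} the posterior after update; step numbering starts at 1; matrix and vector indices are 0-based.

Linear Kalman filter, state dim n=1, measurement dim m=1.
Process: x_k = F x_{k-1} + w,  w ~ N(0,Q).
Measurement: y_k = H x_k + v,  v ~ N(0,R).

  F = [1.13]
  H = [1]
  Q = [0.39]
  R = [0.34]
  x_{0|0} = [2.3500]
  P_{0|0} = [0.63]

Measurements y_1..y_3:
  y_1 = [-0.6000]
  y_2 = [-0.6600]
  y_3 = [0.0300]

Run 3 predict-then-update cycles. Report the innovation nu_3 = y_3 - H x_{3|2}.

innov = [0.4890]

step 1: x^-=[2.6555]  P^-=[1.1944]  S=[1.5344]  K=[0.7784]  nu=[-3.2555]  x^+=[0.1213]  P^+=[0.2647]
step 2: x^-=[0.1371]  P^-=[0.7279]  S=[1.0679]  K=[0.6816]  nu=[-0.7971]  x^+=[-0.4062]  P^+=[0.2318]
step 3: x^-=[-0.4590]  P^-=[0.6859]  S=[1.0259]  K=[0.6686]  nu=[0.4890]  x^+=[-0.1321]  P^+=[0.2273]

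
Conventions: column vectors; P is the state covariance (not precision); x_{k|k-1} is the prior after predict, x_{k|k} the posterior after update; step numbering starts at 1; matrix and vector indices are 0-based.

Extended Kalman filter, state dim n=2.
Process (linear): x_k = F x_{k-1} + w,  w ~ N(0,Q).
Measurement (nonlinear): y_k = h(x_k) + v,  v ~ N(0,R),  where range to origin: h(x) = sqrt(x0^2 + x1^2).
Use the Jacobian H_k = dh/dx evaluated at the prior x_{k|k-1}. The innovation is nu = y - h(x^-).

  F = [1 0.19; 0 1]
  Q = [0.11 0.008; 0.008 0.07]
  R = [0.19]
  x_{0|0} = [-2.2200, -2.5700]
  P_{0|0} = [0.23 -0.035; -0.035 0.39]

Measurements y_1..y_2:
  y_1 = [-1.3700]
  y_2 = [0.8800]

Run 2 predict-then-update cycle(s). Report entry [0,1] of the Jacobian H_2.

step 1: x^-=[-2.7083, -2.5700]  P^-=[0.3408 0.0471; 0.0471 0.4600]  H_jac=[-0.7254 -0.6883]  S=[0.6343]  K=[-0.4408; -0.5531]  nu=[-5.1036]  x^+=[-0.4585, 0.2526]  P^+=[0.2175 -0.1075; -0.1075 0.2660]
step 2: x^-=[-0.4105, 0.2526]  P^-=[0.2963 -0.0490; -0.0490 0.3360]  H_jac=[-0.8517 0.5240]  S=[0.5409]  K=[-0.5140; 0.4027]  nu=[0.3980]  x^+=[-0.6151, 0.4128]  P^+=[0.1534 0.0629; 0.0629 0.2483]

H_jac[0,1] = 0.5240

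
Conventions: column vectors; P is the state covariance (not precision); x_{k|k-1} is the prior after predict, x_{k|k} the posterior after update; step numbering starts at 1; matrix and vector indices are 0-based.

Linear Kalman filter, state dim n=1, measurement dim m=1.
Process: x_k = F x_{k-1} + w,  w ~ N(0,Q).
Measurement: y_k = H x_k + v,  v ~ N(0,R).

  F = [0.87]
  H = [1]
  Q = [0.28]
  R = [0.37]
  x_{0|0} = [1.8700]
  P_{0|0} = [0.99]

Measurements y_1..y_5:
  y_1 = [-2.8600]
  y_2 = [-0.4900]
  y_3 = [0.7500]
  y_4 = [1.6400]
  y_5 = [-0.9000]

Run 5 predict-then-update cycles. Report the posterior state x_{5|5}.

step 1: x^-=[1.6269]  P^-=[1.0293]  S=[1.3993]  K=[0.7356]  nu=[-4.4869]  x^+=[-1.6736]  P^+=[0.2722]
step 2: x^-=[-1.4560]  P^-=[0.4860]  S=[0.8560]  K=[0.5678]  nu=[0.9660]  x^+=[-0.9076]  P^+=[0.2101]
step 3: x^-=[-0.7896]  P^-=[0.4390]  S=[0.8090]  K=[0.5426]  nu=[1.5396]  x^+=[0.0459]  P^+=[0.2008]
step 4: x^-=[0.0399]  P^-=[0.4320]  S=[0.8020]  K=[0.5386]  nu=[1.6001]  x^+=[0.9018]  P^+=[0.1993]
step 5: x^-=[0.7845]  P^-=[0.4308]  S=[0.8008]  K=[0.5380]  nu=[-1.6845]  x^+=[-0.1217]  P^+=[0.1991]

x_post = [-0.1217]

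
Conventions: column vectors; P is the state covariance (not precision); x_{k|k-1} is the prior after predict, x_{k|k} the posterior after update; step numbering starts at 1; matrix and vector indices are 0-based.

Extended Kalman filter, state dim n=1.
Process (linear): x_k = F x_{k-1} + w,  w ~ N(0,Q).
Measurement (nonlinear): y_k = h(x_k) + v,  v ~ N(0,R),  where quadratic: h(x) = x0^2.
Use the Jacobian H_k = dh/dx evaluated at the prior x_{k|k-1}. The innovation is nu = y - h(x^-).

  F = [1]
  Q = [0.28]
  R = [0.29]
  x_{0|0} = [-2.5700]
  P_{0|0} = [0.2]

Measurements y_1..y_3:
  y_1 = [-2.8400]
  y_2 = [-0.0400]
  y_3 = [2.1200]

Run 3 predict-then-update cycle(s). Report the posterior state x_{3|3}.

step 1: x^-=[-2.5700]  P^-=[0.4800]  H_jac=[-5.1400]  S=[12.9714]  K=[-0.1902]  nu=[-9.4449]  x^+=[-0.7736]  P^+=[0.0107]
step 2: x^-=[-0.7736]  P^-=[0.2907]  H_jac=[-1.5471]  S=[0.9859]  K=[-0.4562]  nu=[-0.6384]  x^+=[-0.4823]  P^+=[0.0855]
step 3: x^-=[-0.4823]  P^-=[0.3655]  H_jac=[-0.9646]  S=[0.6301]  K=[-0.5596]  nu=[1.8874]  x^+=[-1.5384]  P^+=[0.1682]

x_post = [-1.5384]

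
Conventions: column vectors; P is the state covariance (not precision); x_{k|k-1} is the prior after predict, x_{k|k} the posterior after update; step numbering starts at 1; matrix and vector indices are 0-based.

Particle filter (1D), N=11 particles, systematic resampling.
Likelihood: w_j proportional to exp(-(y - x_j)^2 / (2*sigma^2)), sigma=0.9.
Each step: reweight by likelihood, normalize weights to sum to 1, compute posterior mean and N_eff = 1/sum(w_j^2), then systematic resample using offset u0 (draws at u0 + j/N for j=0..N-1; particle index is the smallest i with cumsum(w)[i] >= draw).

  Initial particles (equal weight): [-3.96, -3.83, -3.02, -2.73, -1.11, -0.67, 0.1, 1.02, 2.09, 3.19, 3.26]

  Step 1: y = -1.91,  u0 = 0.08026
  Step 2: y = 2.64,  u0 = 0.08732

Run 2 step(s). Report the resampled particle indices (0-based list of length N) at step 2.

resampled_idx = [9, 10, 10, 10, 10, 10, 10, 10, 10, 10, 10]

step 1: w=[0.0305, 0.0419, 0.1905, 0.2691, 0.2746, 0.1578, 0.0337, 0.0020, 0.0000, 0.0000, 0.0000]  mean=-1.9960  Neff=4.6990  idx=[2, 2, 2, 3, 3, 4, 4, 4, 5, 5, 6]
step 2: w=[0.0000, 0.0000, 0.0000, 0.0000, 0.0000, 0.0079, 0.0079, 0.0079, 0.0539, 0.0539, 0.8685]  mean=-0.0117  Neff=1.3152  idx=[9, 10, 10, 10, 10, 10, 10, 10, 10, 10, 10]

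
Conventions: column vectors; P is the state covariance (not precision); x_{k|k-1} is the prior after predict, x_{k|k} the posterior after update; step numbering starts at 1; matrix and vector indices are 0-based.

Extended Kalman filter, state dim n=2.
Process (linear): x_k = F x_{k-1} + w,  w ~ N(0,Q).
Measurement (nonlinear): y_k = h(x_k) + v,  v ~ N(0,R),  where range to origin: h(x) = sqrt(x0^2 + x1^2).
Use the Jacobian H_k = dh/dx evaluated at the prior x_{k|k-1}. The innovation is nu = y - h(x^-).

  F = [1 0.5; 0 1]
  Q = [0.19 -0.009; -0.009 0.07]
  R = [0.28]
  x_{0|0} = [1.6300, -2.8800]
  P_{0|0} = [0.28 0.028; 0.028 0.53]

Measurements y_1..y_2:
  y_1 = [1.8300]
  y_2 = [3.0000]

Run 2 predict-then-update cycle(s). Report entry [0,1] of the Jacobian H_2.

step 1: x^-=[0.1900, -2.8800]  P^-=[0.6305 0.2840; 0.2840 0.6000]  H_jac=[0.0658 -0.9978]  S=[0.8428]  K=[-0.2870; -0.6882]  nu=[-1.0563]  x^+=[0.4931, -2.1531]  P^+=[0.5611 0.1175; 0.1175 0.2009]
step 2: x^-=[-0.5834, -2.1531]  P^-=[0.9188 0.2090; 0.2090 0.2709]  H_jac=[-0.2615 -0.9652]  S=[0.7007]  K=[-0.6308; -0.4511]  nu=[0.7692]  x^+=[-1.0687, -2.5001]  P^+=[0.6400 0.0096; 0.0096 0.1283]

H_jac[0,1] = -0.9652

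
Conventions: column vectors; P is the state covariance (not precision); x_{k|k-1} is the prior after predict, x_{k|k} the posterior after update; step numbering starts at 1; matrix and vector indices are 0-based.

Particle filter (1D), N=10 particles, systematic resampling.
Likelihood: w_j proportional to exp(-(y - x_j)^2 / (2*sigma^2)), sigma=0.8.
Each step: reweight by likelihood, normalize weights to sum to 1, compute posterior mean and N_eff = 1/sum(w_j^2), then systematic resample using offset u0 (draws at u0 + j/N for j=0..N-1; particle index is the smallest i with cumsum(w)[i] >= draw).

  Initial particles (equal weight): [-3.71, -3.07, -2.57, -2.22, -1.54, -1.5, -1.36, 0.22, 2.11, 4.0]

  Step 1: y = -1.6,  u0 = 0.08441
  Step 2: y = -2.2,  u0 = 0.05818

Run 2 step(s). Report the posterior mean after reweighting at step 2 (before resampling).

post_mean = -1.8328

step 1: w=[0.0069, 0.0415, 0.1076, 0.1662, 0.2238, 0.2227, 0.2145, 0.0169, 0.0000, 0.0000]  mean=-1.7651  Neff=5.3501  idx=[2, 3, 3, 4, 4, 5, 5, 6, 6, 7]
step 2: w=[0.1312, 0.1460, 0.1460, 0.1039, 0.1039, 0.0996, 0.0996, 0.0841, 0.0841, 0.0015]  mean=-1.8328  Neff=8.6625  idx=[0, 1, 1, 2, 3, 4, 5, 6, 7, 8]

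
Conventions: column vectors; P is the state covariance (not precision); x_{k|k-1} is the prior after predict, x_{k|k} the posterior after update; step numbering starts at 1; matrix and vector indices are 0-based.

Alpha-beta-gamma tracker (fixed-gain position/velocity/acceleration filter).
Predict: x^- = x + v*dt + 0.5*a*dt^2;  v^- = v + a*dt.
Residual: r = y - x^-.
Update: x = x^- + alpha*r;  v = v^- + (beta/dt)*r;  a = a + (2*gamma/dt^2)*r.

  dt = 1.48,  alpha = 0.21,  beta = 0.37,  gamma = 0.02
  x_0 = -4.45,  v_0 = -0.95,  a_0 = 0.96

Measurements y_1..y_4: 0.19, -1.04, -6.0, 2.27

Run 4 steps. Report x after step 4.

step 1: x_pred=-4.8046  r=4.9946  x^+=-3.7557  v^+=1.7195  a^+=1.0512
step 2: x_pred=-0.0597  r=-0.9803  x^+=-0.2655  v^+=3.0302  a^+=1.0333
step 3: x_pred=5.3508  r=-11.3508  x^+=2.9671  v^+=1.7218  a^+=0.8260
step 4: x_pred=6.4200  r=-4.1500  x^+=5.5485  v^+=1.9068  a^+=0.7502

x_post = 5.5485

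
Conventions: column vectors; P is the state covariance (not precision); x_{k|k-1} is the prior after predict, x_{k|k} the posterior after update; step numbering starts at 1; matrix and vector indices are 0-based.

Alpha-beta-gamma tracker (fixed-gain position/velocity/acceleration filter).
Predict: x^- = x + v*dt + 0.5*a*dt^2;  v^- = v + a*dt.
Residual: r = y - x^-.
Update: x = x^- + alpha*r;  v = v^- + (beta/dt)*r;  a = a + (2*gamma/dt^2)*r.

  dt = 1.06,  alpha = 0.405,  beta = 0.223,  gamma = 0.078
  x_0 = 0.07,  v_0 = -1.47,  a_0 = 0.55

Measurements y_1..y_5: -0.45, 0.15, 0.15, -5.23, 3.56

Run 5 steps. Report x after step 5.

step 1: x_pred=-1.1792  r=0.7292  x^+=-0.8839  v^+=-0.7336  a^+=0.6512
step 2: x_pred=-1.2956  r=1.4456  x^+=-0.7101  v^+=0.2609  a^+=0.8520
step 3: x_pred=0.0450  r=0.1050  x^+=0.0875  v^+=1.1860  a^+=0.8665
step 4: x_pred=1.8315  r=-7.0615  x^+=-1.0284  v^+=0.6190  a^+=-0.1139
step 5: x_pred=-0.4363  r=3.9963  x^+=1.1822  v^+=1.3390  a^+=0.4410

x_post = 1.1822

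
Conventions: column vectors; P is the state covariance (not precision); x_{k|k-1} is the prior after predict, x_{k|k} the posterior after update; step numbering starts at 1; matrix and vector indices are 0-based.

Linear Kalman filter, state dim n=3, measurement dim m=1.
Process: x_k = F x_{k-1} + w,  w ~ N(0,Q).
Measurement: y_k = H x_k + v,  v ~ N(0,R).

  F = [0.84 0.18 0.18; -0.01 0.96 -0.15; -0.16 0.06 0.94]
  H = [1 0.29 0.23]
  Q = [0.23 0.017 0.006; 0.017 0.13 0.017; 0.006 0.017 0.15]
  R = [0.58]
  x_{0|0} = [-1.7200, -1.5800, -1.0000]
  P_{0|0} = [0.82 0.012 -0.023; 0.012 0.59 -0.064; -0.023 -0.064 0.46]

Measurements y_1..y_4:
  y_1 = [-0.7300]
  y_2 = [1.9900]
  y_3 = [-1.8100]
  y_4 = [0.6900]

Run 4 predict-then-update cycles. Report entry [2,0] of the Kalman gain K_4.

K[2,0] = 0.1495

step 1: x^-=[-1.9092, -1.3496, -0.7596]  P^-=[0.8351 0.1029 -0.0488; 0.1029 0.7023 -0.0719; -0.0488 -0.0719 0.5790]  S=[1.5325]  K=[0.5571; 0.1893; 0.0415]  nu=[1.7453]  x^+=[-0.9369, -1.0193, -0.6872]  P^+=[0.3595 -0.0587 -0.0842; -0.0587 0.6474 -0.0840; -0.0842 -0.0840 0.5764]
step 2: x^-=[-1.0942, -0.8661, -0.5572]  P^-=[0.4747 0.0616 -0.0182; 0.0616 0.7647 -0.0936; -0.0182 -0.0936 0.6878]  S=[1.1702]  K=[0.4173; 0.2237; 0.0964]  nu=[3.4635]  x^+=[0.3512, -0.0911, -0.2233]  P^+=[0.2709 -0.0477 -0.0653; -0.0477 0.7061 -0.1188; -0.0653 -0.1188 0.6769]
step 3: x^-=[0.2384, -0.0575, -0.2715]  P^-=[0.4241 0.0711 0.0197; 0.0711 0.8310 -0.1371; 0.0197 -0.1371 0.7648]  S=[1.1464]  K=[0.3919; 0.2447; 0.1359]  nu=[-1.9693]  x^+=[-0.5333, -0.5395, -0.5391]  P^+=[0.2481 -0.0388 -0.0414; -0.0388 0.7623 -0.1752; -0.0414 -0.1752 0.7436]
step 4: x^-=[-0.6421, -0.4317, -0.4538]  P^-=[0.4182 0.0751 0.0428; 0.0751 0.9004 -0.1947; 0.0428 -0.1947 0.8096]  S=[1.1540]  K=[0.3898; 0.2525; 0.1495]  nu=[1.5617]  x^+=[-0.0334, -0.0373, -0.2203]  P^+=[0.2429 -0.0385 -0.0244; -0.0385 0.8268 -0.2383; -0.0244 -0.2383 0.7838]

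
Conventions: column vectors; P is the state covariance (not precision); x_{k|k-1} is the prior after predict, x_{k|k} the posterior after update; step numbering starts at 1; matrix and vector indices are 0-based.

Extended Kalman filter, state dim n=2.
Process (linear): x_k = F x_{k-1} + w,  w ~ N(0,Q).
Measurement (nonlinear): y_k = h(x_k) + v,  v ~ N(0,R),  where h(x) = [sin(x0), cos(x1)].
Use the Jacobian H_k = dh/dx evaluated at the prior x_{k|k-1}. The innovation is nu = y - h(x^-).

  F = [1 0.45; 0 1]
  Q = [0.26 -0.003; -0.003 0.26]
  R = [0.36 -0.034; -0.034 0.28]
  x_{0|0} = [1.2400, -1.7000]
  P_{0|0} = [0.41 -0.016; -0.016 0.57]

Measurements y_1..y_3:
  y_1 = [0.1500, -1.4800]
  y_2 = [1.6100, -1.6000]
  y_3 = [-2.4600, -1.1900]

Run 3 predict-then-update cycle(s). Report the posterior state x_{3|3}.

step 1: x^-=[0.4750, -1.7000]  P^-=[0.7710 0.2375; 0.2375 0.8300]  H_jac=[0.8893 0.0000; 0.0000 0.9917]  S=[0.9698 0.1754; 0.1754 1.0962]  K=[0.6881 0.1047; 0.0844 0.7373]  nu=[-0.3073, -1.3512]  x^+=[0.1220, -2.7222]  P^+=[0.2746 0.0060; 0.0060 0.2053]
step 2: x^-=[-1.1030, -2.7222]  P^-=[0.5815 0.0954; 0.0954 0.4653]  H_jac=[0.4510 0.0000; 0.0000 0.4072]  S=[0.4783 -0.0165; -0.0165 0.3572]  K=[0.5529 0.1343; 0.1084 0.5355]  nu=[2.5025, -0.6867]  x^+=[0.1886, -2.8187]  P^+=[0.4313 0.0461; 0.0461 0.3592]
step 3: x^-=[-1.0798, -2.8187]  P^-=[0.8055 0.2048; 0.2048 0.6192]  H_jac=[0.4715 0.0000; 0.0000 0.3173]  S=[0.5391 -0.0034; -0.0034 0.3423]  K=[0.7058 0.1967; 0.1827 0.5757]  nu=[-1.5781, -0.2417]  x^+=[-2.2412, -3.2461]  P^+=[0.5247 0.0980; 0.0980 0.4884]

x_post = [-2.2412, -3.2461]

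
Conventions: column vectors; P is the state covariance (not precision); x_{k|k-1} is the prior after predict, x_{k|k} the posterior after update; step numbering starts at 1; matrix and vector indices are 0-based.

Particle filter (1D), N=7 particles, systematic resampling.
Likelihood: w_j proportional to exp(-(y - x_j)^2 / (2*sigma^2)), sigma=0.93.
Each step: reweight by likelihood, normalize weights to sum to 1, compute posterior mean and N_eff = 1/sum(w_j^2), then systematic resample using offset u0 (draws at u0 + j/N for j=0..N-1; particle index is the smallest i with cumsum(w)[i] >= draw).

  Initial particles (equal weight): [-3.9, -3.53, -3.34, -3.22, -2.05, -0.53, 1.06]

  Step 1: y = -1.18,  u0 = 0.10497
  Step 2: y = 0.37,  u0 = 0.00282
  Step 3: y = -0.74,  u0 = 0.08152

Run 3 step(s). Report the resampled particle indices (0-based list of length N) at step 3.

step 1: w=[0.0082, 0.0242, 0.0397, 0.0532, 0.3806, 0.4617, 0.0324]  mean=-1.4118  Neff=2.7462  idx=[3, 4, 4, 5, 5, 5, 5]
step 2: w=[0.0002, 0.0132, 0.0132, 0.2434, 0.2434, 0.2434, 0.2434]  mean=-0.5706  Neff=4.2150  idx=[1, 3, 4, 4, 5, 5, 6]
step 3: w=[0.0596, 0.1567, 0.1567, 0.1567, 0.1567, 0.1567, 0.1567]  mean=-0.6206  Neff=6.6251  idx=[1, 2, 2, 3, 4, 5, 6]

resampled_idx = [1, 2, 2, 3, 4, 5, 6]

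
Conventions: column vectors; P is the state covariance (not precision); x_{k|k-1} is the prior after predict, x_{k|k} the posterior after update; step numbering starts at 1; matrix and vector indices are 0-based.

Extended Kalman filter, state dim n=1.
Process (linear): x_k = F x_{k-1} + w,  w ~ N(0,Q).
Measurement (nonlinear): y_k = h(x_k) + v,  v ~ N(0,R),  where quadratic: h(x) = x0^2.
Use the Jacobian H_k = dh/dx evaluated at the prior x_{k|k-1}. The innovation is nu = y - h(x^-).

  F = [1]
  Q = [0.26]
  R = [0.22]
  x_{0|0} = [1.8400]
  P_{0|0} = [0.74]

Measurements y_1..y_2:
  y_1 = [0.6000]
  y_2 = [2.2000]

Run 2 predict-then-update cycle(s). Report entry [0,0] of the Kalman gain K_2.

K[0,0] = 0.3915

step 1: x^-=[1.8400]  P^-=[1.0000]  H_jac=[3.6800]  S=[13.7624]  K=[0.2674]  nu=[-2.7856]  x^+=[1.0951]  P^+=[0.0160]
step 2: x^-=[1.0951]  P^-=[0.2760]  H_jac=[2.1903]  S=[1.5440]  K=[0.3915]  nu=[1.0007]  x^+=[1.4869]  P^+=[0.0393]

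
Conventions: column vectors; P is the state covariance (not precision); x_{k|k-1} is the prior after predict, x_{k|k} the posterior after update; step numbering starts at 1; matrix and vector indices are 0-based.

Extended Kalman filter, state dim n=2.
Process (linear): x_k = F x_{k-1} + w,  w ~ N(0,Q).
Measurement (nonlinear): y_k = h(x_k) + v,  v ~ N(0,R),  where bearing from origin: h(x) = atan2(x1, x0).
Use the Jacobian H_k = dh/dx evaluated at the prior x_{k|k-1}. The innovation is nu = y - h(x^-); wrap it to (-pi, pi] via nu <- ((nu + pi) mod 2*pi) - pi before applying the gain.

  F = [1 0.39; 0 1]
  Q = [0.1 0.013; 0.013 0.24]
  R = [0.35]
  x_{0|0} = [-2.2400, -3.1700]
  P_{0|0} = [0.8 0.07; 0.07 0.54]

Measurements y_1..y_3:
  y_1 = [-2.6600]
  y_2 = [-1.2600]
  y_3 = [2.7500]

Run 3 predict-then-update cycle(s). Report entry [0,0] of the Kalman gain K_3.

K[0,0] = 0.0856

step 1: x^-=[-3.4763, -3.1700]  P^-=[1.0367 0.2936; 0.2936 0.7800]  H_jac=[0.1432 -0.1571]  S=[0.3773]  K=[0.2713; -0.2132]  nu=[-0.2578]  x^+=[-3.5462, -3.1150]  P^+=[1.0090 0.3154; 0.3154 0.7628]
step 2: x^-=[-4.7611, -3.1150]  P^-=[1.4710 0.6259; 0.6259 1.0028]  H_jac=[0.0962 -0.1471]  S=[0.3676]  K=[0.1346; -0.2374]  nu=[1.3022]  x^+=[-4.5858, -3.4242]  P^+=[1.4644 0.6377; 0.6377 0.9821]
step 3: x^-=[-5.9212, -3.4242]  P^-=[2.2111 1.0337; 1.0337 1.2221]  H_jac=[0.0732 -0.1266]  S=[0.3623]  K=[0.0856; -0.2181]  nu=[-0.9159]  x^+=[-5.9996, -3.2244]  P^+=[2.2085 1.0405; 1.0405 1.2049]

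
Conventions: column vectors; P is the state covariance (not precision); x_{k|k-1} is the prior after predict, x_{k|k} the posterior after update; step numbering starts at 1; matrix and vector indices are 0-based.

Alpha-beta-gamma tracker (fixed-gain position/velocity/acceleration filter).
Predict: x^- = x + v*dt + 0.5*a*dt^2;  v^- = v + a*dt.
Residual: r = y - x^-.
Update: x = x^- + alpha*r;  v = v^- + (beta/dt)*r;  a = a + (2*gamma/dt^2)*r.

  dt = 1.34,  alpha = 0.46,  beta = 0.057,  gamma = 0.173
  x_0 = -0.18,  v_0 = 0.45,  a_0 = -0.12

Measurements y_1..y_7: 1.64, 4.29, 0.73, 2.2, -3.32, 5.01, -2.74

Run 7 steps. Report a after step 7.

a_post = -1.2043

step 1: x_pred=0.3153  r=1.3247  x^+=0.9246  v^+=0.3456  a^+=0.1353
step 2: x_pred=1.5091  r=2.7809  x^+=2.7883  v^+=0.6451  a^+=0.6711
step 3: x_pred=4.2553  r=-3.5253  x^+=2.6337  v^+=1.3944  a^+=-0.0082
step 4: x_pred=4.4949  r=-2.2949  x^+=3.4392  v^+=1.2859  a^+=-0.4504
step 5: x_pred=4.7580  r=-8.0780  x^+=1.0421  v^+=0.3387  a^+=-2.0070
step 6: x_pred=-0.3058  r=5.3158  x^+=2.1395  v^+=-2.1245  a^+=-0.9826
step 7: x_pred=-1.5895  r=-1.1505  x^+=-2.1187  v^+=-3.4901  a^+=-1.2043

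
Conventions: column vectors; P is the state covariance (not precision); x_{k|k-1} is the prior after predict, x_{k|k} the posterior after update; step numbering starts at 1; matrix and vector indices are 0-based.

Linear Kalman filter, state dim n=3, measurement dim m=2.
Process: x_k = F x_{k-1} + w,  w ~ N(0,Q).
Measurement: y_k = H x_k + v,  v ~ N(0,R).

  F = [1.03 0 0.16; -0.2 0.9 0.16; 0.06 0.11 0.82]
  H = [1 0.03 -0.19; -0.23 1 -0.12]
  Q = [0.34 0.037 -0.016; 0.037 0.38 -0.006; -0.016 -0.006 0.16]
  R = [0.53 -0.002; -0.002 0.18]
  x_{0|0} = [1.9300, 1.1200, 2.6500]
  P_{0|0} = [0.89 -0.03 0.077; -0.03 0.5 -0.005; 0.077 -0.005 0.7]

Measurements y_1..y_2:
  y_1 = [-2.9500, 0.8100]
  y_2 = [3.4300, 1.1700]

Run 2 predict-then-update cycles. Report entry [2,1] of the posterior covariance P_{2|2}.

step 1: x^-=[2.4119, 1.0460, 2.4120]  P^-=[1.3275 -0.1467 0.1931; -0.1467 0.8430 0.1080; 0.1931 0.1080 0.6462]  S=[1.7982 -0.4487; -0.4487 1.1547]  K=[0.6785 -0.1479; 0.1193 0.7943; 0.0420 0.0042]  nu=[-4.9350, 0.6082]  x^+=[-1.0264, 0.9406, 2.2074]  P^+=[0.3844 0.0774 0.1411; 0.0774 0.1738 0.1103; 0.1411 0.1103 0.6432]
step 2: x^-=[-0.7040, 1.4050, 1.8519]  P^-=[0.8108 0.0806 0.2234; 0.0806 0.5475 0.1550; 0.2234 0.1550 0.6308]  S=[1.2822 -0.1247; -0.1247 0.7175]  K=[0.5932 -0.0818; 0.1240 0.7328; 0.0897 0.0545]  nu=[4.4437, -0.1747]  x^+=[1.9461, 1.8279, 2.2410]  P^+=[0.3428 0.0823 0.1615; 0.0823 0.1651 0.1211; 0.1615 0.1211 0.6195]

P_post[2,1] = 0.1211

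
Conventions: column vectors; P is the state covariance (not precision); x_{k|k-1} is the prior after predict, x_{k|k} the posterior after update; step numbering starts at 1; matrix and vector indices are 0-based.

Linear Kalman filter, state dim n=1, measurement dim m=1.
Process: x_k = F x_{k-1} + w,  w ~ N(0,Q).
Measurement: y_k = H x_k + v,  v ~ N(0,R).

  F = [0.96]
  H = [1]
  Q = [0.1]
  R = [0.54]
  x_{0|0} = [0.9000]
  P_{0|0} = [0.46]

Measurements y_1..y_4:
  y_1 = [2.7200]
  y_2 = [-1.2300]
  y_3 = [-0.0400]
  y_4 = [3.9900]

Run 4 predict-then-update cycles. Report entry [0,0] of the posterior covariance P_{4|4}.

step 1: x^-=[0.8640]  P^-=[0.5239]  S=[1.0639]  K=[0.4925]  nu=[1.8560]  x^+=[1.7780]  P^+=[0.2659]
step 2: x^-=[1.7069]  P^-=[0.3451]  S=[0.8851]  K=[0.3899]  nu=[-2.9369]  x^+=[0.5618]  P^+=[0.2105]
step 3: x^-=[0.5394]  P^-=[0.2940]  S=[0.8340]  K=[0.3525]  nu=[-0.5794]  x^+=[0.3351]  P^+=[0.1904]
step 4: x^-=[0.3217]  P^-=[0.2754]  S=[0.8154]  K=[0.3378]  nu=[3.6683]  x^+=[1.5608]  P^+=[0.1824]

P_post[0,0] = 0.1824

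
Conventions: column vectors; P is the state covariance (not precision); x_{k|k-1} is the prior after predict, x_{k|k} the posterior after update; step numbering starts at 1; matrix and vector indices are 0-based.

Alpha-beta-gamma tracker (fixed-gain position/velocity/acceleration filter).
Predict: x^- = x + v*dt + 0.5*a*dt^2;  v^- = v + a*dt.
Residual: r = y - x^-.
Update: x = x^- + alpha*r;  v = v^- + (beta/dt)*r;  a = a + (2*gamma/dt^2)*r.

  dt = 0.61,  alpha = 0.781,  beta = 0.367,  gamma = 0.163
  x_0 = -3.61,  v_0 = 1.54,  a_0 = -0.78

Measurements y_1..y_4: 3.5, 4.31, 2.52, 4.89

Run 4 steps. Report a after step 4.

step 1: x_pred=-2.8157  r=6.3157  x^+=2.1169  v^+=4.8640  a^+=4.7533
step 2: x_pred=5.9682  r=-1.6582  x^+=4.6732  v^+=6.7658  a^+=3.3005
step 3: x_pred=9.4144  r=-6.8944  x^+=4.0299  v^+=4.6312  a^+=-2.7397
step 4: x_pred=6.3452  r=-1.4552  x^+=5.2087  v^+=2.0845  a^+=-4.0146

a_post = -4.0146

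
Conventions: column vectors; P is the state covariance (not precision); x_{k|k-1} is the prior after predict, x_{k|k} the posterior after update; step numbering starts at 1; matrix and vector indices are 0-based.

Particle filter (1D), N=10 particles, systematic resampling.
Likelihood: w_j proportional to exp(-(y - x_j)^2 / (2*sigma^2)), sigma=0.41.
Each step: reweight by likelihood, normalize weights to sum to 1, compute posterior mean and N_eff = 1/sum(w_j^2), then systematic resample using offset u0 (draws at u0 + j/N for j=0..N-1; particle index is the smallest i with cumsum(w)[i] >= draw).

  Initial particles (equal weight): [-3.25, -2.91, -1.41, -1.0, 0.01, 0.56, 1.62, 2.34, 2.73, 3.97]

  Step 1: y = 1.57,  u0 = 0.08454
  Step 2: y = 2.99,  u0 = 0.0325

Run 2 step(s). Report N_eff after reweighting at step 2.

step 1: w=[0.0000, 0.0000, 0.0000, 0.0000, 0.0006, 0.0391, 0.8062, 0.1393, 0.0148, 0.0000]  mean=1.6944  Neff=1.4899  idx=[6, 6, 6, 6, 6, 6, 6, 6, 7, 7]
step 2: w=[0.0063, 0.0063, 0.0063, 0.0063, 0.0063, 0.0063, 0.0063, 0.0063, 0.4749, 0.4749]  mean=2.3038  Neff=2.2156  idx=[5, 8, 8, 8, 8, 9, 9, 9, 9, 9]

N_eff = 2.2156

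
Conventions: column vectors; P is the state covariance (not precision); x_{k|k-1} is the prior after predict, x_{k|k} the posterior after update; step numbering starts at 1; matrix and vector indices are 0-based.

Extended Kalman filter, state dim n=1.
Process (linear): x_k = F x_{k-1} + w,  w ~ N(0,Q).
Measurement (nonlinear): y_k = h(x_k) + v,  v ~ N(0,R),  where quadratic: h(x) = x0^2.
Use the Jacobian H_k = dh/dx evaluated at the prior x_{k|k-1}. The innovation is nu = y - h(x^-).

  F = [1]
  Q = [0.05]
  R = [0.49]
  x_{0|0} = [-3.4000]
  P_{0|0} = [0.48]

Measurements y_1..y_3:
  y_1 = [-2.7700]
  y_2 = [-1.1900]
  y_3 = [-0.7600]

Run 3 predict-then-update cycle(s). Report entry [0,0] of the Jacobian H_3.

H_jac[0,0] = -1.6277

step 1: x^-=[-3.4000]  P^-=[0.5300]  H_jac=[-6.8000]  S=[24.9972]  K=[-0.1442]  nu=[-14.3300]  x^+=[-1.3340]  P^+=[0.0104]
step 2: x^-=[-1.3340]  P^-=[0.0604]  H_jac=[-2.6679]  S=[0.9198]  K=[-0.1752]  nu=[-2.9694]  x^+=[-0.8138]  P^+=[0.0322]
step 3: x^-=[-0.8138]  P^-=[0.0822]  H_jac=[-1.6277]  S=[0.7077]  K=[-0.1890]  nu=[-1.4223]  x^+=[-0.5450]  P^+=[0.0569]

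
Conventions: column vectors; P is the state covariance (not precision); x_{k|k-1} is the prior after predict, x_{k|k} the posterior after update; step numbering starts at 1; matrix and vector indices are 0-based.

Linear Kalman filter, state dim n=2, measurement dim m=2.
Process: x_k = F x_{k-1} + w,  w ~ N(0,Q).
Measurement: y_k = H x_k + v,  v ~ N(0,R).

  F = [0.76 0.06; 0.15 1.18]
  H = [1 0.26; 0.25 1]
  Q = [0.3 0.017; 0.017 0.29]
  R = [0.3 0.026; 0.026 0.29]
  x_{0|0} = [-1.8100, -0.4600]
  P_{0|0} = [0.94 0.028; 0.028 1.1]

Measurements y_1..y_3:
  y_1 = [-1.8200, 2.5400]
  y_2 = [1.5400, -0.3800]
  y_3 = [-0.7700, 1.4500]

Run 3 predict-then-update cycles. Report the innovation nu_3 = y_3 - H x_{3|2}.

innov = [-1.1182, 0.6218]

step 1: x^-=[-1.4032, -0.8143]  P^-=[0.8495 0.2274; 0.2274 1.8527]  S=[1.3929 0.9623; 0.9623 2.3095]  K=[0.7312 -0.1142; -0.0872 0.8632]  nu=[-0.2051, 3.7051]  x^+=[-1.9764, 2.4017]  P^+=[0.2354 -0.0730; -0.0730 0.2663]
step 2: x^-=[-1.3580, 2.5375]  P^-=[0.4302 -0.0034; -0.0034 0.6402]  S=[0.7718 0.2964; 0.2964 0.9554]  K=[0.5841 -0.0722; -0.0519 0.6853]  nu=[2.2382, -2.5780]  x^+=[0.1354, 0.6545]  P^+=[0.1870 -0.0525; -0.0525 0.2105]
step 3: x^-=[0.1421, 0.7926]  P^-=[0.4040 0.0057; 0.0057 0.5688]  S=[0.7454 0.2809; 0.2809 0.8868]  K=[0.5662 -0.0591; -0.0412 0.6560]  nu=[-1.1182, 0.6218]  x^+=[-0.5278, 1.2466]  P^+=[0.1807 -0.0476; -0.0476 0.2011]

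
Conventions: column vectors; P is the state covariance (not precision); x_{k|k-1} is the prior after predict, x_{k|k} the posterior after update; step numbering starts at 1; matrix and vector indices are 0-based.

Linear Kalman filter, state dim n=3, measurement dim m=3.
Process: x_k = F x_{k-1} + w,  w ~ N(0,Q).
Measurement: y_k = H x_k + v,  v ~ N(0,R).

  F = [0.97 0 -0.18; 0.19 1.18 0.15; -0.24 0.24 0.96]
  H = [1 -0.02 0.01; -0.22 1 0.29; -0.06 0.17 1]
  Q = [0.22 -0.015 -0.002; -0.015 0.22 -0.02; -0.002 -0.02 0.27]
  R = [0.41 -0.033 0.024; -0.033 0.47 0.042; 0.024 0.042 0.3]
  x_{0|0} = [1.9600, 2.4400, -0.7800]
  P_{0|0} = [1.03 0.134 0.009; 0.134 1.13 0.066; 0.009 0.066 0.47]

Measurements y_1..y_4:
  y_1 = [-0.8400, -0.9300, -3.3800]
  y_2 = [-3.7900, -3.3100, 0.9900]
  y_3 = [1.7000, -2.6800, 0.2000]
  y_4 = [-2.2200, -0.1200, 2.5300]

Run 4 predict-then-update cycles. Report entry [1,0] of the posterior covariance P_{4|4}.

step 1: x^-=[2.0416, 3.1346, -0.6336]  P^-=[1.2012 0.3025 -0.2859; 0.3025 1.9251 0.3673; -0.2859 0.3673 0.8384]  S=[1.5941 -0.1102 -0.2869; -0.1102 2.6402 1.0521; -0.2869 1.0521 1.3514]  K=[0.7307 0.0611 -0.1193; 0.2109 0.7768 -0.0594; -0.0573 -0.0191 0.6820]  nu=[-2.8126, -3.4317, -3.1568]  x^+=[0.1533, 0.0632, -2.5599]  P^+=[0.2962 0.0675 -0.0094; 0.0675 0.3824 -0.0411; -0.0094 -0.0411 0.2089]
step 2: x^-=[0.6095, -0.2803, -2.4791]  P^-=[0.5087 0.1189 -0.0987; 0.1189 0.7830 0.0394; -0.0987 0.0394 0.4792]  S=[0.9123 -0.0680 -0.0834; -0.0680 1.3011 0.3740; -0.0834 0.3740 0.8265]  K=[0.5482 0.0391 -0.0943; 0.1538 0.6168 -0.0635; -0.0506 -0.0212 0.5996]  nu=[-4.3803, -2.1767, 3.5534]  x^+=[-2.2120, -2.5219, -0.0810]  P^+=[0.2222 0.0476 -0.0082; 0.0476 0.3037 -0.0382; -0.0082 -0.0382 0.1838]
step 3: x^-=[-2.1310, -3.4082, -0.1522]  P^-=[0.4379 0.0827 -0.0808; 0.0827 0.6624 0.0251; -0.0808 0.0251 0.4504]  S=[0.8433 -0.0814 -0.0671; -0.0814 1.1800 0.3285; -0.0671 0.3285 0.7876]  K=[0.5122 0.0279 -0.0861; 0.1336 0.5784 -0.0613; -0.0462 -0.0197 0.5877]  nu=[3.7644, 0.3035, 0.8037]  x^+=[-0.2635, -2.7790, 0.1401]  P^+=[0.2079 0.0403 -0.0067; 0.0403 0.2844 -0.0368; -0.0067 -0.0368 0.1802]
step 4: x^-=[-0.2808, -3.3083, -0.4692]  P^-=[0.4238 0.0716 -0.0771; 0.0716 0.6322 0.0234; -0.0771 0.0234 0.4459]  S=[0.8297 -0.0878 -0.0644; -0.0878 1.1521 0.3203; -0.0644 0.3203 0.7815]  K=[0.5041 0.0235 -0.0838; 0.1267 0.5673 -0.0601; -0.0447 -0.0189 0.5857]  nu=[-2.0006, 3.2626, 3.5447]  x^+=[-1.5097, -1.9239, 1.6347]  P^+=[0.2047 0.0377 -0.0062; 0.0377 0.2787 -0.0363; -0.0062 -0.0363 0.1796]

P_post[1,0] = 0.0377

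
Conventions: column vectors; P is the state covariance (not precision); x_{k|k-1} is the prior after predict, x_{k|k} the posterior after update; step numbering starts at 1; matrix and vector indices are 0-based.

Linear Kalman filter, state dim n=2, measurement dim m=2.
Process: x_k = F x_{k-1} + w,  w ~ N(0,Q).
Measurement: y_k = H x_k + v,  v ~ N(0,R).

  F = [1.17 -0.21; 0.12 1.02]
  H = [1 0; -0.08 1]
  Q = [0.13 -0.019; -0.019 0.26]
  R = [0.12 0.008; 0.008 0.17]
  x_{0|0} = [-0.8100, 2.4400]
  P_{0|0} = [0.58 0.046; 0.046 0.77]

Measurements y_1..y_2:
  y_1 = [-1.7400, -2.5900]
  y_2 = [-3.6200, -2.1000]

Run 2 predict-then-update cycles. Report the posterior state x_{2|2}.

step 1: x^-=[-1.4601, 2.3916]  P^-=[0.9353 -0.0488; -0.0488 1.0807]  S=[1.0553 -0.1156; -0.1156 1.2645]  K=[0.8844 -0.0169; 0.0482 0.8621]  nu=[-0.2799, -5.0984]  x^+=[-1.6215, -2.0175]  P^+=[0.1060 0.0127; 0.0127 0.1480]
step 2: x^-=[-1.4735, -2.2524]  P^-=[0.2754 -0.0210; -0.0210 0.4186]  S=[0.3954 -0.0350; -0.0350 0.5937]  K=[0.6937 -0.0315; 0.0097 0.7084]  nu=[-2.1465, 0.0345]  x^+=[-2.9636, -2.2487]  P^+=[0.0830 0.0068; 0.0068 0.1211]

x_post = [-2.9636, -2.2487]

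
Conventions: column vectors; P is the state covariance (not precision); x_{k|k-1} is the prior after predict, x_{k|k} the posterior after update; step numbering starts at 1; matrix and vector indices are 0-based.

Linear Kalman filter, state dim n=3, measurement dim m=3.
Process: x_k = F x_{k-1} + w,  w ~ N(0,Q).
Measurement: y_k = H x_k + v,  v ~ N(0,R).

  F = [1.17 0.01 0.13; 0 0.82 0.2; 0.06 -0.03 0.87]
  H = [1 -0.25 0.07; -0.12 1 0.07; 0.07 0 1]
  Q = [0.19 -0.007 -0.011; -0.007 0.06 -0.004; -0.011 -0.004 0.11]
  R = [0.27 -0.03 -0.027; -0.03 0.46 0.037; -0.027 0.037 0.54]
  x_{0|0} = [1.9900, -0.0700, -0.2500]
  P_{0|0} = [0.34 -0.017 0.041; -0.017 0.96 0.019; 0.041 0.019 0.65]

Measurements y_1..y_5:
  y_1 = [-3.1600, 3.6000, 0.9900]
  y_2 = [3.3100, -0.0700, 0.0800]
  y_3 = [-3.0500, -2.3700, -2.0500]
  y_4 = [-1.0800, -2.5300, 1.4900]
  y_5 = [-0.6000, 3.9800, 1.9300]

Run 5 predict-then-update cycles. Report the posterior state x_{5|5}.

x_post = [-0.7923, 0.5069, 0.6650]

step 1: x^-=[2.2951, -0.1074, -0.0960]  P^-=[0.6786 0.0131 0.1288; 0.0131 0.7377 0.0986; 0.1288 0.0986 0.6074]  S=[1.0057 -0.2663 0.1676; -0.2663 1.2190 0.1585; 0.1676 0.1585 1.1688]  K=[0.7007 0.0996 0.0369; -0.0029 0.6086 0.0030; 0.0751 0.0532 0.5094]  nu=[-5.4752, 3.9895, 0.9253]  x^+=[-1.1098, 2.3389, 0.1768]  P^+=[0.1985 0.0506 -0.0092; 0.0506 0.2848 0.0207; -0.0092 0.0207 0.2757]
step 2: x^-=[-1.2521, 1.9533, 0.0171]  P^-=[0.4649 0.0512 0.0229; 0.0512 0.2693 0.0540; 0.0229 0.0540 0.3174]  S=[0.7290 -0.0946 0.0364; -0.0946 0.7324 0.1102; 0.0364 0.1102 0.8629]  K=[0.6304 0.0730 0.0284; 0.0295 0.3654 0.0188; 0.0318 0.0499 0.3620]  nu=[5.0492, -2.1747, 0.1506]  x^+=[1.7763, 1.3104, 0.1237]  P^+=[0.1775 0.0378 -0.0114; 0.0378 0.1710 0.0202; -0.0114 0.0202 0.1973]
step 3: x^-=[2.1075, 1.0993, 0.1749]  P^-=[0.4338 0.0354 0.0108; 0.0354 0.1895 0.0421; 0.0108 0.0421 0.2577]  S=[0.6993 -0.0889 0.0211; -0.0889 0.6543 0.0948; 0.0211 0.0948 0.8013]  K=[0.6149 0.0550 0.0287; 0.0230 0.2878 0.0210; 0.0226 0.0473 0.3164]  nu=[-4.8949, -3.2286, -2.3724]  x^+=[-1.1482, 0.0079, -0.8389]  P^+=[0.1717 0.0293 -0.0111; 0.0293 0.1346 0.0193; -0.0111 0.0193 0.1727]
step 4: x^-=[-1.4523, -0.1613, -0.7990]  P^-=[0.4253 0.0262 0.0082; 0.0262 0.1638 0.0377; 0.0082 0.0377 0.2392]  S=[0.6935 -0.0913 0.0179; -0.0913 0.6299 0.0888; 0.0179 0.0888 0.7825]  K=[0.6100 0.0458 0.0294; 0.0161 0.2586 0.0209; 0.0206 0.0455 0.3008]  nu=[0.3879, -2.4870, 2.3906]  x^+=[-1.2592, -0.7483, -0.1850]  P^+=[0.1695 0.0249 -0.0108; 0.0249 0.1209 0.0187; -0.0108 0.0187 0.1643]
step 5: x^-=[-1.5048, -0.6506, -0.2140]  P^-=[0.4222 0.0217 0.0076; 0.0217 0.1540 0.0359; 0.0076 0.0359 0.2329]  S=[0.6919 -0.0933 0.0172; -0.0933 0.6209 0.0863; 0.0172 0.0863 0.7761]  K=[0.6080 0.0414 0.0299; 0.0121 0.2469 0.0205; 0.0203 0.0446 0.2954]  nu=[0.7572, 4.4650, 2.2494]  x^+=[-0.7923, 0.5069, 0.6650]  P^+=[0.1686 0.0229 -0.0106; 0.0229 0.1154 0.0183; -0.0106 0.0183 0.1614]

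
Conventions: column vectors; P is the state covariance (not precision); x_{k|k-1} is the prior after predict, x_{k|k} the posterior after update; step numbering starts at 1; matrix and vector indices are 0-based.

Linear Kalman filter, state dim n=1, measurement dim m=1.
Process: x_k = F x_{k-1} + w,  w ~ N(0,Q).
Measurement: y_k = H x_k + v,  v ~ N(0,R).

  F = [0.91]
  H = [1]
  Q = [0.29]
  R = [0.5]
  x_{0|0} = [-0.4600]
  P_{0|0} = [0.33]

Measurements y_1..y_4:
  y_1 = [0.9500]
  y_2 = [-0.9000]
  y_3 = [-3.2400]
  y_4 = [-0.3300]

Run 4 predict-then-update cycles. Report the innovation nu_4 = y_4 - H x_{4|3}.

step 1: x^-=[-0.4186]  P^-=[0.5633]  S=[1.0633]  K=[0.5298]  nu=[1.3686]  x^+=[0.3064]  P^+=[0.2649]
step 2: x^-=[0.2788]  P^-=[0.5093]  S=[1.0093]  K=[0.5046]  nu=[-1.1788]  x^+=[-0.3160]  P^+=[0.2523]
step 3: x^-=[-0.2876]  P^-=[0.4989]  S=[0.9989]  K=[0.4995]  nu=[-2.9524]  x^+=[-1.7622]  P^+=[0.2497]
step 4: x^-=[-1.6036]  P^-=[0.4968]  S=[0.9968]  K=[0.4984]  nu=[1.2736]  x^+=[-0.9689]  P^+=[0.2492]

innov = [1.2736]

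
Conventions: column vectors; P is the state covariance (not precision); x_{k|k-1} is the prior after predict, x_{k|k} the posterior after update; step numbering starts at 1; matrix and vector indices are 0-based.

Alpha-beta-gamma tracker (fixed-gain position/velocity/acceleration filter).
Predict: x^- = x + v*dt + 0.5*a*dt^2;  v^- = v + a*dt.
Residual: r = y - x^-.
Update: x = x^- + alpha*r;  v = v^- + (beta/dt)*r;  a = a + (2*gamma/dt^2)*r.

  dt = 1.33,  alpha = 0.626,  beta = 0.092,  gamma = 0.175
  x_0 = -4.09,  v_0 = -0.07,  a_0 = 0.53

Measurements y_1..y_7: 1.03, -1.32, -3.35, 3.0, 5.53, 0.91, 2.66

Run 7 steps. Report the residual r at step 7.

resid = 1.1182

step 1: x_pred=-3.7143  r=4.7443  x^+=-0.7444  v^+=0.9631  a^+=1.4687
step 2: x_pred=1.8355  r=-3.1555  x^+=-0.1398  v^+=2.6982  a^+=0.8444
step 3: x_pred=4.1956  r=-7.5456  x^+=-0.5279  v^+=3.2993  a^+=-0.6486
step 4: x_pred=3.2864  r=-0.2864  x^+=3.1071  v^+=2.4168  a^+=-0.7053
step 5: x_pred=5.6976  r=-0.1676  x^+=5.5927  v^+=1.4671  a^+=-0.7385
step 6: x_pred=6.8909  r=-5.9809  x^+=3.1468  v^+=0.0713  a^+=-1.9219
step 7: x_pred=1.5418  r=1.1182  x^+=2.2418  v^+=-2.4075  a^+=-1.7006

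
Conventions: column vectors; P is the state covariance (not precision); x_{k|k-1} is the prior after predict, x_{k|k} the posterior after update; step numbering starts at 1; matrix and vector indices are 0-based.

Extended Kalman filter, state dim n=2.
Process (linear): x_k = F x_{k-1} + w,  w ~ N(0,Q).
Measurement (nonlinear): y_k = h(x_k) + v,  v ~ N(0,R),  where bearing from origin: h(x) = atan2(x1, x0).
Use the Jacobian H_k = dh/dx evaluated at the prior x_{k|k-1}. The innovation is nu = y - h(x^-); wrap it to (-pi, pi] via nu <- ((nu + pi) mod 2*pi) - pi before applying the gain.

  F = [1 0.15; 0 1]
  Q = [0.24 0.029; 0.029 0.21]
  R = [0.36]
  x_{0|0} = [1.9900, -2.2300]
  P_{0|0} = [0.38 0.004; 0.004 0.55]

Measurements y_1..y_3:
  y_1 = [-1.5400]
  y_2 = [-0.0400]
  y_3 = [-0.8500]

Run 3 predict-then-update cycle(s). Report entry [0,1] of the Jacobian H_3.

step 1: x^-=[1.6555, -2.2300]  P^-=[0.6336 0.1155; 0.1155 0.7600]  H_jac=[0.2891 0.2146]  S=[0.4623]  K=[0.4498; 0.4251]  nu=[-0.6078]  x^+=[1.3821, -2.4884]  P^+=[0.5400 0.0271; 0.0271 0.6765]
step 2: x^-=[1.0088, -2.4884]  P^-=[0.8034 0.1576; 0.1576 0.8865]  H_jac=[0.3451 0.1399]  S=[0.4883]  K=[0.6130; 0.3654]  nu=[1.1456]  x^+=[1.7111, -2.0697]  P^+=[0.6199 0.0482; 0.0482 0.8213]
step 3: x^-=[1.4007, -2.0697]  P^-=[0.8928 0.2004; 0.2004 1.0313]  H_jac=[0.3314 0.2243]  S=[0.5397]  K=[0.6315; 0.5516]  nu=[0.1258]  x^+=[1.4801, -2.0003]  P^+=[0.6776 0.0124; 0.0124 0.8671]

H_jac[0,1] = 0.2243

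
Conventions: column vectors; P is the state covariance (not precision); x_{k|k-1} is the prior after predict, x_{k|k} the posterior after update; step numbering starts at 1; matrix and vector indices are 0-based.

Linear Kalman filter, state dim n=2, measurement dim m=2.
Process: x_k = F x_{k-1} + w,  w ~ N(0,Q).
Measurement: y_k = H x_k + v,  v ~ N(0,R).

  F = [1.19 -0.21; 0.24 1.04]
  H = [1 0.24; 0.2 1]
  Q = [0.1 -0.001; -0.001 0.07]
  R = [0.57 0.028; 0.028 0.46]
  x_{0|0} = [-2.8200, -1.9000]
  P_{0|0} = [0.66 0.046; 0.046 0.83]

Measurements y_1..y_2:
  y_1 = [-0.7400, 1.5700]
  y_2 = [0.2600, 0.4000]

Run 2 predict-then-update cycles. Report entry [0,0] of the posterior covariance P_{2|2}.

step 1: x^-=[-2.9568, -2.6528]  P^-=[1.0482 0.0608; 0.0608 1.0287]  S=[1.7067 0.5483; 0.5483 1.5550]  K=[0.6393 -0.0515; -0.0392 0.6832]  nu=[2.8535, 4.8142]  x^+=[-1.3804, 0.5244]  P^+=[0.3827 -0.0823; -0.0823 0.3296]
step 2: x^-=[-1.7528, 0.2141]  P^-=[0.6976 -0.0614; -0.0614 0.4075]  S=[1.2616 0.2010; 0.2010 0.8708]  K=[0.5471 -0.0366; -0.0451 0.4642]  nu=[1.9614, 0.5364]  x^+=[-0.6993, 0.3747]  P^+=[0.3269 -0.0669; -0.0669 0.2257]

P_post[0,0] = 0.3269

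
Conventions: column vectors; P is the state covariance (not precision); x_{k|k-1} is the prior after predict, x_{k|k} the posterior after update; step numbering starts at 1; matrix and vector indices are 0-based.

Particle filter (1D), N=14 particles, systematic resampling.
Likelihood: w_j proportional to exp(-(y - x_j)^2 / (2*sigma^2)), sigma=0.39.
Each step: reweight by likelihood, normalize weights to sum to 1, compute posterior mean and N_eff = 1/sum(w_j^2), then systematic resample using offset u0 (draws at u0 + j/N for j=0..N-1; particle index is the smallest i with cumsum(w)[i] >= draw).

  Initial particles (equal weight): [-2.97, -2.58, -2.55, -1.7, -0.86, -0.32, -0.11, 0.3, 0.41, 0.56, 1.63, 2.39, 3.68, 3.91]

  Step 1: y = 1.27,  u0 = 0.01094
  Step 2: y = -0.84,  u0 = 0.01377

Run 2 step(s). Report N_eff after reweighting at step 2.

step 1: w=[0.0000, 0.0000, 0.0000, 0.0000, 0.0000, 0.0002, 0.0019, 0.0456, 0.0883, 0.1916, 0.6561, 0.0163, 0.0000, 0.0000]  mean=1.2652  Neff=2.0950  idx=[7, 8, 9, 9, 9, 10, 10, 10, 10, 10, 10, 10, 10, 10]
step 2: w=[0.5670, 0.2389, 0.0647, 0.0647, 0.0647, 0.0000, 0.0000, 0.0000, 0.0000, 0.0000, 0.0000, 0.0000, 0.0000, 0.0000]  mean=0.3767  Neff=2.5565  idx=[0, 0, 0, 0, 0, 0, 0, 0, 1, 1, 1, 1, 3, 4]

N_eff = 2.5565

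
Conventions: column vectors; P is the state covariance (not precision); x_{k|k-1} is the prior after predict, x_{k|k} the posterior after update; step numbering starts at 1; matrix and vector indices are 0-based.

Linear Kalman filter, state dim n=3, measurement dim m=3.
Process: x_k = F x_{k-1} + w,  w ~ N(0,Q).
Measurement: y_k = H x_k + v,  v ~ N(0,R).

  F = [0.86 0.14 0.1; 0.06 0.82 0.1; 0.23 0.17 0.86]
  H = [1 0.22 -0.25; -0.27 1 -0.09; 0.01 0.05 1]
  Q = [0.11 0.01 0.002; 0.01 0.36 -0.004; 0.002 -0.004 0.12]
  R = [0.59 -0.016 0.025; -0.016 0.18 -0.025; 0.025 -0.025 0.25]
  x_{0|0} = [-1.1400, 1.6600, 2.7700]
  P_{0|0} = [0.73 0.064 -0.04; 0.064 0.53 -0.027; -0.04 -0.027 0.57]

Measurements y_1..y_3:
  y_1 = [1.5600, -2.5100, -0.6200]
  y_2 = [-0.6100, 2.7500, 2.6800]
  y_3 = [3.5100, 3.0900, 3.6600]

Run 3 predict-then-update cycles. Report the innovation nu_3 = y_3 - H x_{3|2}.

innov = [2.8782, 1.7224, 1.8957]

step 1: x^-=[-0.4710, 1.5698, 2.4022]  P^-=[0.6738 0.1536 0.1852; 0.1536 0.7261 0.1192; 0.1852 0.1192 0.5768]  S=[1.2968 0.0830 0.1131; 0.0830 0.8645 0.0255; 0.1131 0.0255 0.8445]  K=[0.5016 -0.1053 0.1725; 0.1576 0.7602 0.1419; -0.0086 0.0003 0.6934]  nu=[2.2862, -3.9908, -3.0960]  x^+=[0.5619, -1.5429, 0.2343]  P^+=[0.3029 0.0552 0.0525; 0.0552 0.1468 0.0125; 0.0525 0.0125 0.1720]
step 2: x^-=[0.2907, -1.2080, 0.0684]  P^-=[0.3613 0.0896 0.1318; 0.0896 0.4696 0.0594; 0.1318 0.0594 0.2962]  S=[0.9596 0.0618 0.1082; 0.0618 0.6257 -0.0061; 0.1082 -0.0061 0.5561]  K=[0.3462 -0.0640 0.1835; 0.1260 0.6922 0.1336; 0.0132 -0.0007 0.5378]  nu=[-0.6178, 4.0427, 2.6690]  x^+=[0.3079, 1.8693, 1.4930]  P^+=[0.2139 0.0408 0.0520; 0.0408 0.1314 0.0123; 0.0520 0.0123 0.1337]
step 3: x^-=[0.6758, 1.7006, 1.6725]  P^-=[0.2912 0.0725 0.1075; 0.0725 0.4571 0.0496; 0.1075 0.0496 0.2613]  S=[0.8923 0.0642 0.0889; 0.0642 0.6176 -0.0064; 0.0889 -0.0064 0.5197]  K=[0.3014 -0.0552 0.1672; 0.1175 0.6903 0.1293; 0.0089 -0.0004 0.5082]  nu=[2.8782, 1.7224, 1.8957]  x^+=[1.7652, 3.4729, 2.6608]  P^+=[0.1868 0.0357 0.0471; 0.0357 0.1298 0.0112; 0.0471 0.0112 0.1262]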